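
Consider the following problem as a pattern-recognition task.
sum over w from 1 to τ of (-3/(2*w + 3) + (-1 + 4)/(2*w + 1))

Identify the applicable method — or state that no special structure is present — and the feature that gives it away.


Best approach: telescoping — the summand is (-1 + 4)/(2*w + 1) minus the same expression shifted by one, so consecutive terms cancel in pairs.


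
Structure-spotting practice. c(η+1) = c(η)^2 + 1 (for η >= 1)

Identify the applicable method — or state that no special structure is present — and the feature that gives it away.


Best approach: no special technique — the recurrence is nonlinear in the sequence values; study it directly, no linear machinery applies.


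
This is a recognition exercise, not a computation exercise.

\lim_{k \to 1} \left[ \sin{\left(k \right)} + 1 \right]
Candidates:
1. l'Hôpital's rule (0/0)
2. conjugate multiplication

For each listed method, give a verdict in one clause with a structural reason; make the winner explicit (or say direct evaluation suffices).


Technique: no special technique — no vanishing denominator and no indeterminate clash at the point — evaluation is immediate.
- l'Hôpital's rule (0/0) — substituting the point gives a finite value outright — there is no indeterminate clash to repair.
- conjugate multiplication: no difference of divergent radicals appears, so rationalizing has nothing to cancel.


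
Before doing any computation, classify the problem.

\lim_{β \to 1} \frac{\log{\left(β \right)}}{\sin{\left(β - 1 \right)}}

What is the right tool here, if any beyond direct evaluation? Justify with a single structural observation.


Method: l'Hôpital's rule (0/0) — both numerator and denominator vanish at 1: the genuine 0/0 indeterminate that l'Hôpital exists for. Known elementary limits would finish this too — the rule just bypasses the case analysis.


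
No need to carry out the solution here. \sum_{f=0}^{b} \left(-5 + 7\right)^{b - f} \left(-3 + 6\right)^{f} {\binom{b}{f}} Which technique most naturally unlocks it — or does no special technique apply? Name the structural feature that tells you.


Technique: the binomial theorem — binomial coefficients against complementary powers of (-3 + 6) and (-5 + 7): recognize the binomial expansion and resum.


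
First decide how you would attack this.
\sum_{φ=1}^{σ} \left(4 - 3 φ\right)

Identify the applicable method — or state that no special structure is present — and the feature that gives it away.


Diagnosis: no special technique — nothing telescopes and nothing is geometric; polynomial terms in φ sum term by term.


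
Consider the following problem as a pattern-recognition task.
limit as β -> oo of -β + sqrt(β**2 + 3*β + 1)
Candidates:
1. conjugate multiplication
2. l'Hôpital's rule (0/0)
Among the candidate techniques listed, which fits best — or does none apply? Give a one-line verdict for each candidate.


Method: conjugate multiplication — infinity minus infinity with a radical in play — multiply by the conjugate so the divergences of sqrt(β**2 + 3*β + 1) and β annihilate.
- conjugate multiplication: a fit — the right tool for this form.
- l'Hôpital's rule (0/0): no quotient structure at all: the clash is ∞ minus ∞, which rationalizing converts into a tractable ratio.


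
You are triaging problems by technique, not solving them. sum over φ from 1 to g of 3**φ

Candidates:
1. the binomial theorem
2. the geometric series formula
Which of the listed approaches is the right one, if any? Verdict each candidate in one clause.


Verdict: the geometric series formula — each summand is the previous one scaled by 3; that constant multiplier is itself the geometric structure.
- the binomial theorem — the terms lack the binomial-coefficient-weighted complementary-power pattern of an expansion.
- the geometric series formula: yes, a natural case for it.


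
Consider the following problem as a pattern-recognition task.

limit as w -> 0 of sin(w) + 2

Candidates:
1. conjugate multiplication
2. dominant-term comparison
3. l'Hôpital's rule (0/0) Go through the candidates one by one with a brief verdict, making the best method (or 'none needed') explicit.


Best approach: no special technique — no zero denominators, no indeterminate clash at 0 — substitute and read off the value.
- conjugate multiplication — no difference of divergent radicals appears, so rationalizing has nothing to cancel.
- dominant-term comparison — this is not a rational comparison of growth rates at infinity.
- l'Hôpital's rule (0/0): substituting the point produces a determinate value, not a 0 over 0 clash.


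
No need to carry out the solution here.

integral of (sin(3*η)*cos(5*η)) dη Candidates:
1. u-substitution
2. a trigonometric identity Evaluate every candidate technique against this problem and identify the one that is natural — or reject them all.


Technique: a trigonometric identity — the identity turns sin(3*η)*cos(5*η) into two lone cosines/sines, each trivially integrable.
- u-substitution — no subexpression of the integrand pairs with its own derivative as a factor — individual terms may offer their own substitutions, but any change of variable covering the whole integral would have to be constructed from outside the expression.
- a trigonometric identity — applicable, and directly so.


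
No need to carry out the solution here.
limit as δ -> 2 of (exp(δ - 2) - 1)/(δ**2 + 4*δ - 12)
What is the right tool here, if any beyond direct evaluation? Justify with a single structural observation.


Best approach: l'Hôpital's rule (0/0) — plug in 2: top and bottom both hit zero, so differentiate each and retry. The standard small-argument limits would also carry it; the rule is the systematic route.


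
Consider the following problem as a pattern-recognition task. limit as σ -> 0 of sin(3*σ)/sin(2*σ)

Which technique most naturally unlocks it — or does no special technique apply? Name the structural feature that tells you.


Verdict: l'Hôpital's rule (0/0) — both numerator and denominator vanish at 0: the genuine 0/0 indeterminate that l'Hôpital exists for. One could equally expand both pieces locally and compare leading terms; the rule does that in one stroke.


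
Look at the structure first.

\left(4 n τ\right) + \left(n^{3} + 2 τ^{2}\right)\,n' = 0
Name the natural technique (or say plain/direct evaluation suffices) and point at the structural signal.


Diagnosis: the exact-equation method — the cross partial derivatives of 4 n τ and n^{3} + 2 τ^{2} agree, so the left side is the total differential of one potential in τ and n.


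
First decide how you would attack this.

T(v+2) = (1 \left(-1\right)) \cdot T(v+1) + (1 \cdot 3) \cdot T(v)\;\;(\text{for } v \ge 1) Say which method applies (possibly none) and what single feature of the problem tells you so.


Diagnosis: the characteristic-root method — constant coefficients and linearity mean the ansatz r^v reduces it to solving the characteristic polynomial.


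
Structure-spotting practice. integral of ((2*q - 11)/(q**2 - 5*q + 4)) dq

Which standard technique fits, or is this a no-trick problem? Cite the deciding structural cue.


Verdict: partial fractions — break q**2 - 5*q + 4 into its roots and the integral splits into logarithm-sized bites.


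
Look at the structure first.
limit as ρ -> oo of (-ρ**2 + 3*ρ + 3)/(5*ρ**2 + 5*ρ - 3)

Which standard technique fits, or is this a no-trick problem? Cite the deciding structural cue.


Method: dominant-term comparison — growth-rate triage: the leading powers of ρ decide the limit, everything else is noise. Differentiating the expression as a single quotient would eventually settle it as well; matching dominant growth settles it immediately.


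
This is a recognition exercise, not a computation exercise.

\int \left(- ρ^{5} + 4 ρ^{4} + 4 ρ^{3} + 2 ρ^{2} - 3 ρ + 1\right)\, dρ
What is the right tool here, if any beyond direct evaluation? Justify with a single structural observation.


Verdict: no special technique — scan for structure and find none: constant multiples of powers of ρ, integrate directly.


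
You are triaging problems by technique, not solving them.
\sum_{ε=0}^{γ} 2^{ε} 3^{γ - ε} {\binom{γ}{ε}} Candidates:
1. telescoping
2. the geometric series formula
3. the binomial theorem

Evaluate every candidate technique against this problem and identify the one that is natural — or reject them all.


Verdict: the binomial theorem — terms weighting {\binom{γ}{ε}} against matched powers of 2 and 3 reassemble into (2 + 3)^γ by the binomial theorem.
- telescoping — computed from the summand as displayed, the partial sums build up without the pairwise collapse telescoping exploits.
- the geometric series formula — the term-to-term ratio changes with the index, so the geometric formula cannot close it.
- the binomial theorem: applicable, and directly so.


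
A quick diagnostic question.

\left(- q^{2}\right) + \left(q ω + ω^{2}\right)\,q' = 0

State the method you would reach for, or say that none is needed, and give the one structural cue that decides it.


Method: the homogeneous substitution — the slope is degree-zero homogeneous: the ratio substitution v = q/ω collapses it. With the right rearrangement (exchanging the roles of the variables where needed), this also fits a Bernoulli template; the homogeneous substitution reads the structure directly.


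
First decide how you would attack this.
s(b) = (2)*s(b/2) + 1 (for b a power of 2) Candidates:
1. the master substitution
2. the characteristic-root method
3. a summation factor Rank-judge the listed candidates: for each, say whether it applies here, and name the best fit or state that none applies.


Diagnosis: the master substitution — the argument b/2 divides the index by 2; the standard b = 2^m substitution converts it to a constant-shift recurrence.
- the master substitution — applicable, and directly so.
- the characteristic-root method — the recursion divides its index rather than shifting it — outside the constant-shift family the root method covers.
- a summation factor — the recursion divides its index rather than shifting it — there is no previous-term chain for a summation factor to telescope.


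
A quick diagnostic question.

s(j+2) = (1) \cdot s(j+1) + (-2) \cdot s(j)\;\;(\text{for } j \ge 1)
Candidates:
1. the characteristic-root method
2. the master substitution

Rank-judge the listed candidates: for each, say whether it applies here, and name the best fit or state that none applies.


Verdict: the characteristic-root method — this is the constant-coefficient homogeneous case — the whole solution in j reduces to a polynomial's roots.
- the characteristic-root method — a fit — the right tool for this form.
- the master substitution: the recursive argument is a shift of the index, not a fixed fraction of it.


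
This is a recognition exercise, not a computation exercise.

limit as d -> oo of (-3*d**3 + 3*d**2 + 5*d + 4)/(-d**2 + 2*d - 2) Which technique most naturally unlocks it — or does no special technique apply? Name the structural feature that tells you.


Best approach: dominant-term comparison — divide by the highest power of d present: lower-order terms vanish and the dominant ratio remains. As a single quotient, the ∞/∞ shape would yield to repeated differentiation as well — the growth comparison gets there in one look.


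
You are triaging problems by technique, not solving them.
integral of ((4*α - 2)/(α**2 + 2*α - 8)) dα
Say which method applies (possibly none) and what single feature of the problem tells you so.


Verdict: partial fractions — once α**2 + 2*α - 8 is factored, each root contributes a simple-fraction term; integrate them one at a time.


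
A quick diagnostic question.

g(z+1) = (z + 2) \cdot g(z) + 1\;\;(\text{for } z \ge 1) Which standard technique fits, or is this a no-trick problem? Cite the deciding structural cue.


Best approach: a summation factor — first-order linear but the coefficient z + 2 moves with the index — divide by the cumulative product and telescope.


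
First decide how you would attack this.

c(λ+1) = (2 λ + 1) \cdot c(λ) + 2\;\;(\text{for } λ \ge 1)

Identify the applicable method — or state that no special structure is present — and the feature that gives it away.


Diagnosis: a summation factor — first-order, linear, moving coefficient 2 λ + 1: the discrete analogue of an integrating factor handles it.


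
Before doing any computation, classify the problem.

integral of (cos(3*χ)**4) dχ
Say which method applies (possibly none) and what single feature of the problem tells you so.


Best approach: a trigonometric identity — cos(3*χ)**4 is the textbook power-reduction case — identities first, antiderivatives second.


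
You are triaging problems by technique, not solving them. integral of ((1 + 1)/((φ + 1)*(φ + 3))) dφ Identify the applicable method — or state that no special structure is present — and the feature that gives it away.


Technique: partial fractions — a proper rational integrand whose denominator splits into simpler factors — decompose into partial fractions first.


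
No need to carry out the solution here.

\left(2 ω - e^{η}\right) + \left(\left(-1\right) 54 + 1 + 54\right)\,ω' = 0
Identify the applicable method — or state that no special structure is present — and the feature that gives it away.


Verdict: a linear integrating factor — first power of ω, nonzero forcing: the integrating-factor recipe applies verbatim with p = 2.


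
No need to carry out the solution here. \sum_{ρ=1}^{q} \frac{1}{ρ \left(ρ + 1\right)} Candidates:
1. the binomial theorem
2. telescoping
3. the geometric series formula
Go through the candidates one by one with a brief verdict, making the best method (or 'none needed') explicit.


Diagnosis: telescoping — the denominator's roots in \frac{1}{ρ \left(ρ + 1\right)} sit an integer apart: decomposition produces a self-cancelling chain.
- the binomial theorem — there is no pair of bases whose matched powers would reassemble into a single binomial power.
- telescoping — a fit — the right tool for this form.
- the geometric series formula — consecutive terms are not related by a fixed multiplier.


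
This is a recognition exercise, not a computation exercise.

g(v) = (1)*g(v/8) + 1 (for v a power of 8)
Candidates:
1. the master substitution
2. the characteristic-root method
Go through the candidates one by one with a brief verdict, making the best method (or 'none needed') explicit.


Method: the master substitution — index division is the fingerprint: v/8 in the recursive call means substitute v = 8^m.
- the master substitution: yes — fits the structure here.
- the characteristic-root method — the recursion divides its index rather than shifting it — outside the constant-shift family the root method covers.


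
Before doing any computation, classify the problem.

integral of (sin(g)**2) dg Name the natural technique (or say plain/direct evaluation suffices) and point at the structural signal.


Method: a trigonometric identity — reduce sin(g)**2 with the power-reduction formula and the integral becomes first-degree trigonometry.


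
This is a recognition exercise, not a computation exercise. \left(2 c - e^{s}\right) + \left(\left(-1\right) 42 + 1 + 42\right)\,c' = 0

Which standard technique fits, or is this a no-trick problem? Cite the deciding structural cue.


Best approach: a linear integrating factor — the unknown enters only to the first power against a nonzero forcing term — the integrating-factor template applies directly.


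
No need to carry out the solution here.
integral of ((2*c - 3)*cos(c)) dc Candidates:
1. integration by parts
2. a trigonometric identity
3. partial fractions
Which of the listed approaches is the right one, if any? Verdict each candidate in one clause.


Method: integration by parts — differentiate 2*c - 3, integrate cos(c): each pass lowers the polynomial degree, so parts terminates.
- integration by parts — applicable, and directly so.
- a trigonometric identity — no even trigonometric power and no product of distinct frequencies to rewrite.
- partial fractions: the expression is not a ratio of polynomials that decomposes further.


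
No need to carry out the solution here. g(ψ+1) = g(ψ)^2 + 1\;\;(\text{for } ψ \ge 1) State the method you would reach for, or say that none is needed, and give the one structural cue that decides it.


Diagnosis: no special technique — each new value is a nonlinear function of earlier ones — scaling arguments and superposition both fail.


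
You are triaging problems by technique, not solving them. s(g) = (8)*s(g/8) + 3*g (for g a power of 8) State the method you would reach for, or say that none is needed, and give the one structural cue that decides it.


Best approach: the master substitution — the call at g/8 makes this multiplicative recursion; the master-style substitution converts it to additive.


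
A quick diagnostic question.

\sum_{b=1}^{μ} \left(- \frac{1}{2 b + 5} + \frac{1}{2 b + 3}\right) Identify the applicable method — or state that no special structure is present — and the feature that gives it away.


Technique: telescoping — a difference of consecutive values of one function (\frac{1}{2 b + 3} at one index and the next) — telescoping by construction.


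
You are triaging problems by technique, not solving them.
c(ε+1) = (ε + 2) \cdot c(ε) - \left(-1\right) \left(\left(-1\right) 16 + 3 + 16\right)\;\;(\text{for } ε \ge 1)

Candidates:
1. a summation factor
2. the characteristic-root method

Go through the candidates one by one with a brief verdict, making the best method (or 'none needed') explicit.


Method: a summation factor — the coefficient ε + 2 drifts with the index, so no fixed root exists; normalizing by the cumulative product telescopes it.
- a summation factor: yes — fits the structure here.
- the characteristic-root method — the coefficients vary with the index, breaking the constant-coefficient structure the method needs.


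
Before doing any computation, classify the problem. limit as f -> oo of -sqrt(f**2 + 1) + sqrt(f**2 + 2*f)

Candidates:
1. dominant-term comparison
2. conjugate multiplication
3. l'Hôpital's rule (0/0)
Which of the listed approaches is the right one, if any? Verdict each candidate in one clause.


Technique: conjugate multiplication — two divergent pieces with a minus sign between them and a radical in the mix: rationalize sqrt(f**2 + 2*f) - sqrt(f**2 + 1) before any limit law applies.
- dominant-term comparison: no dominant-degree comparison decides it.
- conjugate multiplication — a fit — the right tool for this form.
- l'Hôpital's rule (0/0): no quotient structure at all: the clash is ∞ minus ∞, which rationalizing converts into a tractable ratio.


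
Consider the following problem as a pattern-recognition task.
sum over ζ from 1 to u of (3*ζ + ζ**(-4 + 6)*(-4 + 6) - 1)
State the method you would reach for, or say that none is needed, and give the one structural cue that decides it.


Best approach: no special technique — this is bookkeeping, not technique: standard formulas for sums of constant-multiple powers of ζ apply termwise.


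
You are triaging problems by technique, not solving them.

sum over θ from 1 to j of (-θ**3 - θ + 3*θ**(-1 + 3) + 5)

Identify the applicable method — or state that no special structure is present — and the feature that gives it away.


Method: no special technique — nothing telescopes and nothing is geometric; polynomial terms in θ sum term by term.


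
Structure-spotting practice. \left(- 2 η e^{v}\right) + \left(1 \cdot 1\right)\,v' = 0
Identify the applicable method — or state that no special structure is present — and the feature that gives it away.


Diagnosis: separation of variables — separating collects all v-dependence with the derivative and leaves all η-dependence opposite: variables separate.


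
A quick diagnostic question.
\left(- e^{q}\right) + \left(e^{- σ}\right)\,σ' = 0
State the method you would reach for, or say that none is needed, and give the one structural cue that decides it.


Technique: separation of variables — one side of the product carries the independent variable, the other the unknown — the textbook separation shape. An exactness check succeeds on this form as well — separation and the potential function arrive at the same answer, separation more directly.


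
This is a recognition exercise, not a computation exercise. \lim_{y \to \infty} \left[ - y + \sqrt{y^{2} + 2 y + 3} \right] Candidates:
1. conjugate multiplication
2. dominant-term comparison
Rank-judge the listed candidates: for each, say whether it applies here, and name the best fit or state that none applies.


Best approach: conjugate multiplication — infinity minus infinity with a radical in play — multiply by the conjugate so the divergences of \sqrt{y^{2} + 2 y + 3} and y annihilate.
- conjugate multiplication — a fit — the right tool for this form.
- dominant-term comparison — this is not a rational comparison of growth rates at infinity.


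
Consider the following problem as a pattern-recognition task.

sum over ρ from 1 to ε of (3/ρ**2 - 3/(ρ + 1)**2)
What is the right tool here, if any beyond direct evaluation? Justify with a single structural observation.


Best approach: telescoping — a difference of consecutive values of one function (3/ρ**2 at one index and the next) — telescoping by construction.


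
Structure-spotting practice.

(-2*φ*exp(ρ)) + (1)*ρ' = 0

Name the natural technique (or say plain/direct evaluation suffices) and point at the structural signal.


Method: separation of variables — separating collects all ρ-dependence with the derivative and leaves all φ-dependence opposite: variables separate.


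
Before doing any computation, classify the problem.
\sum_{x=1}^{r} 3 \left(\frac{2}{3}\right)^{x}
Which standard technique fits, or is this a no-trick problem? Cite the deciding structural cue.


Verdict: the geometric series formula — check a ratio of consecutive terms: it is \frac{2}{3}, independent of the index, so the geometric formula closes the sum.


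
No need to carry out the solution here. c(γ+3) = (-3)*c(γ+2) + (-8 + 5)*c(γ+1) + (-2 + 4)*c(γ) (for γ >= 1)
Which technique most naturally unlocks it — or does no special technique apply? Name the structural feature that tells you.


Diagnosis: the characteristic-root method — shift-invariance with fixed coefficients calls for exponential trials; the characteristic polynomial finds every r^γ.


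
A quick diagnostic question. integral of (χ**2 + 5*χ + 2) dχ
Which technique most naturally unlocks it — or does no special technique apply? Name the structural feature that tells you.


Technique: no special technique — scan for structure and find none: constant multiples of powers of χ, integrate directly.


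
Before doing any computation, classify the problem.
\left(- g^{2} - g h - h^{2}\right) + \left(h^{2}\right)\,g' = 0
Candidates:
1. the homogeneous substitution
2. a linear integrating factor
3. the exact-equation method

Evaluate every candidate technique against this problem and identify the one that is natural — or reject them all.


Method: the homogeneous substitution — scaling h and g together leaves the slope fixed — it depends only on g/h, so substitute the ratio.
- the homogeneous substitution: applicable, and directly so.
- a linear integrating factor — the unknown enters nonlinearly (through a power, a denominator, or a transcendental function), which the linear integrating-factor recipe cannot absorb as-is — any repair would come from a preliminary substitution, not the factor.
- the exact-equation method — the mixed-partials test fails on this split — it is not an exact differential as presented.


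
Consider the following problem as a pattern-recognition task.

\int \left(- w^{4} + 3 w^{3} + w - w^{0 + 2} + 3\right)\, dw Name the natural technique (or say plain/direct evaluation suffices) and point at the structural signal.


Technique: no special technique — every term is a constant multiple of a power of w; term-wise power-rule integration needs no preliminary transformation.


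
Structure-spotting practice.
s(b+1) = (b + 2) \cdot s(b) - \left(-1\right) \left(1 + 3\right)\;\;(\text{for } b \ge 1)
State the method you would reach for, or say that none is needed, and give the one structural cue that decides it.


Best approach: a summation factor — with the index-dependent coefficient b + 2, dividing by the cumulative product turns the left side into a pure difference.


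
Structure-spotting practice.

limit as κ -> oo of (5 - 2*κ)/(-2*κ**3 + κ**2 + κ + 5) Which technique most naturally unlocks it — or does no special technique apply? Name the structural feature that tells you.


Technique: dominant-term comparison — at large κ only the top-degree terms survive; compare the leading terms and the limit falls out. As a single quotient, the ∞/∞ shape would yield to repeated differentiation as well — the growth comparison gets there in one look.


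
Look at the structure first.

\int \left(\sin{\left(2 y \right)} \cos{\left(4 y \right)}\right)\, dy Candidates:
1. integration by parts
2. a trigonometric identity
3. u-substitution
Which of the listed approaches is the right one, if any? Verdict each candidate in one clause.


Diagnosis: a trigonometric identity — two sinusoids at different rates multiply in \sin{\left(2 y \right)} \cos{\left(4 y \right)}; the product-to-sum identity uncouples them.
- integration by parts — not the natural route: no polynomial-kernel product appears — a recursive parts reduction of the trigonometric product exists, but the identity rewrite is direct.
- a trigonometric identity: applicable, and directly so.
- u-substitution: no subexpression of the integrand pairs with its own derivative as a factor — individual terms may offer their own substitutions, but any change of variable covering the whole integral would have to be constructed from outside the expression.


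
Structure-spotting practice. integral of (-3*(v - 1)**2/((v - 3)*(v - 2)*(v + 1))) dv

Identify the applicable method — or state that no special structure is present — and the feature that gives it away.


Diagnosis: partial fractions — the bottom factors while the top stays lower-degree — split into simple fractions and integrate piece by piece.


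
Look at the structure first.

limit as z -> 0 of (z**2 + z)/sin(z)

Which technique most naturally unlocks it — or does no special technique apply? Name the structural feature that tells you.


Technique: l'Hôpital's rule (0/0) — the 0/0 form at 0 is the signature situation for l'Hôpital's rule. One could equally expand both pieces locally and compare leading terms; the rule does that in one stroke.


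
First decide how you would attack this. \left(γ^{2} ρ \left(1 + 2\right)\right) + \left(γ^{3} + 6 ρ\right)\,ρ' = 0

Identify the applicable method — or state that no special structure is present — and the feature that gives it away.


Technique: the exact-equation method — equality of cross partials is the green light — assemble the potential function term by term.


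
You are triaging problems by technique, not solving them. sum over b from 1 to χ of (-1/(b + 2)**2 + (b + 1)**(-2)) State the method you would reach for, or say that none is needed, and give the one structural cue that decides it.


Method: telescoping — a difference of consecutive values of one function ((b + 1)**(-2) at one index and the next) — telescoping by construction.


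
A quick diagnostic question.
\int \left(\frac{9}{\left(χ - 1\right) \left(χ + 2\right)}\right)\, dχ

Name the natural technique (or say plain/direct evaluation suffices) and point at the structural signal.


Verdict: partial fractions — a proper rational integrand whose denominator splits into simpler factors — decompose into partial fractions first.


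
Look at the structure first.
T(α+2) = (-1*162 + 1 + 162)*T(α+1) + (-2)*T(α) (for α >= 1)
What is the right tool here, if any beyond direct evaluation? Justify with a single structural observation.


Best approach: the characteristic-root method — try a geometric ansatz r^α: constant coefficients turn the recurrence into one polynomial equation in r.


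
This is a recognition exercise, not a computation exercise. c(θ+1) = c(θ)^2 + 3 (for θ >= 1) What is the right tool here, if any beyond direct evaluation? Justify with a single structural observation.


Verdict: no special technique — the unknown sequence enters the update nonlinearly, so no linear method fits the recurrence as written — direct iteration remains.


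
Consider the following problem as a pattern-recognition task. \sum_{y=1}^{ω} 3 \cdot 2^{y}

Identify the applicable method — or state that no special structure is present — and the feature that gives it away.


Diagnosis: the geometric series formula — each summand is the previous one scaled by 2; that constant multiplier is itself the geometric structure.


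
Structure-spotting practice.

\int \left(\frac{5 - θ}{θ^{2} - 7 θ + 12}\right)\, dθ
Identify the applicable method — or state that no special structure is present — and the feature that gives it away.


Diagnosis: partial fractions — once θ^{2} - 7 θ + 12 is factored, each root contributes a simple-fraction term; integrate them one at a time.


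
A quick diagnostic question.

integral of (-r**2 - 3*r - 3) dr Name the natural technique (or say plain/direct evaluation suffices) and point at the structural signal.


Diagnosis: no special technique — every term is a constant multiple of a power of r; term-wise power-rule integration needs no preliminary transformation.


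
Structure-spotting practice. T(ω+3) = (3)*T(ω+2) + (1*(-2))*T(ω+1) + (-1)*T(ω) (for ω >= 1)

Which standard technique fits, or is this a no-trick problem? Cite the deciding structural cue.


Technique: the characteristic-root method — fixed numeric weights on consecutive terms and no forcing term added: the root method in its home territory.


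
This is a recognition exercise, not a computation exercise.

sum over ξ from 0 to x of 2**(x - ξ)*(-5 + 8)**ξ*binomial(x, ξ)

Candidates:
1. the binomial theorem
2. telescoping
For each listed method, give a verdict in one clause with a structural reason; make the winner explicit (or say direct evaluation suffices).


Verdict: the binomial theorem — binomial coefficients against complementary powers of (-5 + 8) and 2: recognize the binomial expansion and resum.
- the binomial theorem — yes — fits the structure here.
- telescoping — as presented, consecutive terms share no shifted copy to cancel against — no rewrite is on display to change that.


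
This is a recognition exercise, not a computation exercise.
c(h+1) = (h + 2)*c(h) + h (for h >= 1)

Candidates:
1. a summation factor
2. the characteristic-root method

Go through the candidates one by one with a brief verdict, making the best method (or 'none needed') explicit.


Best approach: a summation factor — it is first-order linear but the coefficient h + 2 depends on the index, so multiply through by a summation factor to telescope it.
- a summation factor: applicable, and directly so.
- the characteristic-root method: the coefficients change with the index, which the root method cannot absorb.


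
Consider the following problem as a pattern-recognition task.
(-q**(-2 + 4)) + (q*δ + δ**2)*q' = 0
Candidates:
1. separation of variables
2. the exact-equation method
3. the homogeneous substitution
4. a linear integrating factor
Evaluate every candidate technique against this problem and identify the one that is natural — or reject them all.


Method: the homogeneous substitution — scaling δ and q together leaves the slope fixed — it depends only on q/δ, so substitute the ratio. A Bernoulli substitution after rearrangement (possibly exchanging dependent and independent variable) is a fair alternative; the homogeneous route works on the equation as it stands.
- separation of variables: no division isolates the independent variable from the unknown.
- the exact-equation method — the mixed partial derivatives differ, so the left side is not a total differential.
- the homogeneous substitution: applicable, and directly so.
- a linear integrating factor: a nonlinear term in the unknown puts this outside the integrating-factor template.


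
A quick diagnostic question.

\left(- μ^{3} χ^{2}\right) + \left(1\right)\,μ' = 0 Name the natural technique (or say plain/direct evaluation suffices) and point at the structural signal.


Best approach: separation of variables — the slope splits multiplicatively: χ^{2} carrying all χ-dependence times μ^{3} carrying all μ-dependence — separate and integrate.


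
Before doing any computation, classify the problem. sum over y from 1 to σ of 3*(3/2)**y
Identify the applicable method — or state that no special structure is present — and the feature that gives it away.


Best approach: the geometric series formula — each term is 3/2 times the previous one, so the geometric-series formula applies directly.


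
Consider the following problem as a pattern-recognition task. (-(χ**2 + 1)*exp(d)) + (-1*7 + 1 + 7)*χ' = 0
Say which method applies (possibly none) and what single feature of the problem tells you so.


Diagnosis: separation of variables — separating collects all χ-dependence with the derivative and leaves all d-dependence opposite: variables separate.


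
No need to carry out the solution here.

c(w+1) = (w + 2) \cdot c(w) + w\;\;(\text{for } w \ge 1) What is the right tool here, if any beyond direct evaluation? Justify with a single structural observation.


Verdict: a summation factor — the coefficient w + 2 drifts with the index, so no fixed root exists; normalizing by the cumulative product telescopes it.


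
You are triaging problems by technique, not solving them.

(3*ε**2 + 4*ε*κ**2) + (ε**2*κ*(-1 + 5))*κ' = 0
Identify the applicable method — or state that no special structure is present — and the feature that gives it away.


Technique: the exact-equation method — equality of cross partials is the green light — assemble the potential function term by term.


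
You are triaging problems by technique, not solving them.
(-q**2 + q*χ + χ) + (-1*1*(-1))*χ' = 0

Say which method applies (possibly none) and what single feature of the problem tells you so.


Technique: a linear integrating factor — linear in the unknown with genuine forcing: multiply through by the exponential of the integrated coefficient and the left side closes into one derivative.


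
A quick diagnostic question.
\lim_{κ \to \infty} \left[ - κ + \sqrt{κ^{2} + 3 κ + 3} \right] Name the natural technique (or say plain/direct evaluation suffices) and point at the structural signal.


Diagnosis: conjugate multiplication — an infinity-minus-infinity difference with a surviving radical — multiply by the conjugate to cancel the divergence.


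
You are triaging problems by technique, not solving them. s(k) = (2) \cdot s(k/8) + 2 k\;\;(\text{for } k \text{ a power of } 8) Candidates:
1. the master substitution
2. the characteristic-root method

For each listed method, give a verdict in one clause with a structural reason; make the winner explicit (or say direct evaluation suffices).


Technique: the master substitution — treat m = log base 8 of k as the new clock: one recursion step advances m by one while k scales by 8.
- the master substitution — a fit — the right tool for this form.
- the characteristic-root method: the recursion divides its index rather than shifting it — outside the constant-shift family the root method covers.


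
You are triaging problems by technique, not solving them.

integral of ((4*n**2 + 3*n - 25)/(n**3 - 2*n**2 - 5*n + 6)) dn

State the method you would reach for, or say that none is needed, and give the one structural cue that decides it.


Verdict: partial fractions — a proper rational integrand whose denominator splits into simpler factors — decompose into partial fractions first.


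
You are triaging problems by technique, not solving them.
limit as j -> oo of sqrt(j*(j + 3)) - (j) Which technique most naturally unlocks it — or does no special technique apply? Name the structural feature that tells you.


Diagnosis: conjugate multiplication — this difference gives up after one conjugate multiplication — the radical structure cancels against its conjugate.


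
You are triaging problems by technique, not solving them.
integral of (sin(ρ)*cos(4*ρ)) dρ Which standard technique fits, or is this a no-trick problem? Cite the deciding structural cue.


Best approach: a trigonometric identity — split sin(ρ)*cos(4*ρ) with the angle-addition identities: the resulting sum integrates term by term.


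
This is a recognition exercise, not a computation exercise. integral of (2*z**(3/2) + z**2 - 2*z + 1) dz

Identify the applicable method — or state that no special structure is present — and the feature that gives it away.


Technique: no special technique — a term-by-term power-rule job in z; no substitution or rearrangement earns its keep here.


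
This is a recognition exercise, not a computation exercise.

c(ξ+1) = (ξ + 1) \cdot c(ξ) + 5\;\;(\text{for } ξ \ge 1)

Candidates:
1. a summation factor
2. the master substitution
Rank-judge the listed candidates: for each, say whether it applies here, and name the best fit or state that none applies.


Best approach: a summation factor — an index-dependent multiplier ξ + 1 rules out characteristic roots; a summation factor converts it to a pure difference.
- a summation factor: applies; the problem has the shape this method handles.
- the master substitution: the recursion steps by a constant offset, so exponential reindexing is pointless.


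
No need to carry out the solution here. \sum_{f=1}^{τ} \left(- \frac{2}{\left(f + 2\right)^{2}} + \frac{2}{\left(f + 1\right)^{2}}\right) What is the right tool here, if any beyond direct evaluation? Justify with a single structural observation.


Best approach: telescoping — the summand is built as \frac{2}{\left(f + 1\right)^{2}} minus its own successor — adjacent terms annihilate down the line.


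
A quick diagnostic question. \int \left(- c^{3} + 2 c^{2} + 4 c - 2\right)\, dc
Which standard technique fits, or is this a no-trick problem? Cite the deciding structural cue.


Method: no special technique — a term-by-term power-rule job in c; no substitution or rearrangement earns its keep here.


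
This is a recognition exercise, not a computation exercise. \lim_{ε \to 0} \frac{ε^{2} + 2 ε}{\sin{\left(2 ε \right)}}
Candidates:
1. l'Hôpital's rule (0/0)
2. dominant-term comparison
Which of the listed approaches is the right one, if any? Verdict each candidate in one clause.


Method: l'Hôpital's rule (0/0) — both numerator and denominator vanish at 0: the genuine 0/0 indeterminate that l'Hôpital exists for. The standard small-argument limits would also carry it; the rule is the systematic route.
- l'Hôpital's rule (0/0): applicable, and directly so.
- dominant-term comparison — this is not a rational comparison of growth rates at infinity.


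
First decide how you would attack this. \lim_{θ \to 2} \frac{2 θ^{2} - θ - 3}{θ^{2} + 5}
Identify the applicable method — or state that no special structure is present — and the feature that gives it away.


Verdict: no special technique — no vanishing denominator and no indeterminate clash at the point — evaluation is immediate.
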